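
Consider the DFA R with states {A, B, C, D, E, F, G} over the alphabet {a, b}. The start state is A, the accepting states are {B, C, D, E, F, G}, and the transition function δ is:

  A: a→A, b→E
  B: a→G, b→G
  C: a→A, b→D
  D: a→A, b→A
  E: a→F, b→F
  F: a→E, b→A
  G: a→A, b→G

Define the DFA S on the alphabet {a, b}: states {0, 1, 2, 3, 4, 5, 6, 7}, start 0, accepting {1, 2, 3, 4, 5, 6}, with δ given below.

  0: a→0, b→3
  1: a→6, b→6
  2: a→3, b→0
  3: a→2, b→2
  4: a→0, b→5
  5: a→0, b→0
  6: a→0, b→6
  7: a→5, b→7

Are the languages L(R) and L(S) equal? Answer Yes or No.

Exploring the product automaton R × S from the start pair (A, 0), following both machines on each input symbol, reaches 3 state pairs: (A, 0), (E, 3), (F, 2).
R accepts in {B, C, D, E, F, G} and S accepts in {1, 2, 3, 4, 5, 6}. In every reachable pair the two components are either both accepting — (E, 3), (F, 2) — or both non-accepting, so no string is accepted by exactly one of the machines: L(R) \ L(S) and L(S) \ L(R) are both empty.
Hence every string is accepted by R iff it is accepted by S, and the two languages coincide.

Yes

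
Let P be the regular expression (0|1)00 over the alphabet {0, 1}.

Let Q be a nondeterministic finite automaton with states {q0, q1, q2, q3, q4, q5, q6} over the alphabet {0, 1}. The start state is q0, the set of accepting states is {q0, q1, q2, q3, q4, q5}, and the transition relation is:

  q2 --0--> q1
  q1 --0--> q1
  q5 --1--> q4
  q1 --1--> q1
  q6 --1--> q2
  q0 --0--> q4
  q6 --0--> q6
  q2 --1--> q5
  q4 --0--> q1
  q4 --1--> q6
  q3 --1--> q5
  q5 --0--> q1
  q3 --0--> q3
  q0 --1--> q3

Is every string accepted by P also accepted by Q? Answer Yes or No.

Yes

Converting the expression P to a DFA (subset construction, then merging equivalent states) gives the minimal DFA with states {p0, p1, p2, p3, p4}, start state p0, accepting states {p4} and transitions p0: 0→p1, 1→p1; p1: 0→p2, 1→p3; p2: 0→p4, 1→p3; p3: 0→p3, 1→p3; p4: 0→p3, 1→p3.
Exploring the product automaton P × Q from the start pair (p0, q0), following both machines on each input symbol, reaches 13 state pairs: (p0, q0), (p1, q4), (p1, q3), (p2, q1), (p3, q6), (p2, q3), (p3, q5), (p4, q1), (p3, q1), (p3, q2), (p4, q3), (p3, q4), (p3, q3).
P accepts in {p4} and Q accepts in {q0, q1, q2, q3, q4, q5}. The reachable pairs whose P-component is accepting are (p4, q1), (p4, q3); in each of them the Q-component is accepting too, so the product for L(P) \ L(Q) (P-component accepting, Q-component rejecting) has no reachable accepting pair and the difference is empty.
Hence every string in L(P) is also in L(Q).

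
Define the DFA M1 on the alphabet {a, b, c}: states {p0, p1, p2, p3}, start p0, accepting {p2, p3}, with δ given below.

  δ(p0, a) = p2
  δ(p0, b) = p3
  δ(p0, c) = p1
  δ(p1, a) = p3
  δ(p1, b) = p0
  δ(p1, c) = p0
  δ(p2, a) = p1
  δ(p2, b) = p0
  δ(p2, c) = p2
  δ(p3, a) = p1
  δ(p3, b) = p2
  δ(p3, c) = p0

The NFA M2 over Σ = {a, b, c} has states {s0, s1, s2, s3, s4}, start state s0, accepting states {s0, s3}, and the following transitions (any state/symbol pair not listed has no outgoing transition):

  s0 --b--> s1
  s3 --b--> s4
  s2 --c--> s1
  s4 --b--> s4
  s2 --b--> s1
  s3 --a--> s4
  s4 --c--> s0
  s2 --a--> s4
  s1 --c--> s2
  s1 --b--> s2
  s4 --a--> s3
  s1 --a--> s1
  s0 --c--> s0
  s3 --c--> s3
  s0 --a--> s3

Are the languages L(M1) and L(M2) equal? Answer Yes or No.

No

The string b is accepted by M1 but rejected by M2.
So L(M1) ≠ L(M2).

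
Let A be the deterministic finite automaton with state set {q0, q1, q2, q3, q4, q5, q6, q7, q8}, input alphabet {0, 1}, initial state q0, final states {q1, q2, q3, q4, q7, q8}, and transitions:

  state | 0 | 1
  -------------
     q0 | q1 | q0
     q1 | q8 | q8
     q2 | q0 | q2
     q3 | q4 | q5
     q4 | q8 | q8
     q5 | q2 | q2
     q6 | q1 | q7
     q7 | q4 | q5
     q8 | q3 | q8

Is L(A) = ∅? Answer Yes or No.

No

The string 0 is accepted: the run q0 → q1 ends in the accepting state q1.
Since at least one string is accepted, L(A) is not empty.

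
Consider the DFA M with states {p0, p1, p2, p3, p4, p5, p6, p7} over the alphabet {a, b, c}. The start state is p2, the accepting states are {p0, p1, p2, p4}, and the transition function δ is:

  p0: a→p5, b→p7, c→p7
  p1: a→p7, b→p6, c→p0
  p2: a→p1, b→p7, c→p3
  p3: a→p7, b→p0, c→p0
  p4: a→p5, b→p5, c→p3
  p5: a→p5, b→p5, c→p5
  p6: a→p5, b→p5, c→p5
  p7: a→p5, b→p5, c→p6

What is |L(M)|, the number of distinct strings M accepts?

The useful subgraph on states {p0, p1, p2, p3} is acyclic, so L(M) is finite; the longest accepting path visits 3 useful states, giving maximum string length 2.
Counting accepting paths from p2 by length: 1 of length 0, 1 of length 1, 3 of length 2. Total 5.

5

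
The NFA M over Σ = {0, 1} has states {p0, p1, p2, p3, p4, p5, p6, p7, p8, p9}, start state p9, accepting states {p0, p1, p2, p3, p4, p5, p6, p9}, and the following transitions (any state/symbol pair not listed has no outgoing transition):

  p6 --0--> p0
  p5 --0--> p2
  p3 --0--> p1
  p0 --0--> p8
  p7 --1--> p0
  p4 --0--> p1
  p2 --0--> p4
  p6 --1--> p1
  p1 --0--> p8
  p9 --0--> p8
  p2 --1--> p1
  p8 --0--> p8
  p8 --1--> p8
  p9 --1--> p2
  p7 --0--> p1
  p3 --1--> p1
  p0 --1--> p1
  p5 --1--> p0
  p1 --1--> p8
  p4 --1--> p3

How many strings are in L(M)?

The useful subgraph on states {p1, p2, p3, p4, p9} is acyclic, so L(M) is finite; the longest accepting path visits 5 useful states, giving maximum string length 4.
Counting accepting paths from p9 by length: 1 of length 0, 1 of length 1, 2 of length 2, 2 of length 3, 2 of length 4. Total 8.

8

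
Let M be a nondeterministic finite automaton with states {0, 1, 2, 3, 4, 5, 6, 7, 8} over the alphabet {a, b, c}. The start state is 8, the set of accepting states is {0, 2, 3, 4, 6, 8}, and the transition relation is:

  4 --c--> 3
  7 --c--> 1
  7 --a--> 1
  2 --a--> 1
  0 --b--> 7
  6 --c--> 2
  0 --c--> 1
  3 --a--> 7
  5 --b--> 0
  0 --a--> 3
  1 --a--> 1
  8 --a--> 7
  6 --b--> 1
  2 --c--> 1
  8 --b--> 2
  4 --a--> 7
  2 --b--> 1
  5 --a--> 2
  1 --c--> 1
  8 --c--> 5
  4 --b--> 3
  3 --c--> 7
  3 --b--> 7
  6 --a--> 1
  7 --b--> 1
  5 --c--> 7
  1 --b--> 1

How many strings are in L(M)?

5

The useful subgraph on states {0, 2, 3, 5, 8} is acyclic, so L(M) is finite; the longest accepting path visits 4 useful states, giving maximum string length 3.
Counting accepting paths from 8 by length: 1 of length 0, 1 of length 1, 2 of length 2, 1 of length 3. Total 5.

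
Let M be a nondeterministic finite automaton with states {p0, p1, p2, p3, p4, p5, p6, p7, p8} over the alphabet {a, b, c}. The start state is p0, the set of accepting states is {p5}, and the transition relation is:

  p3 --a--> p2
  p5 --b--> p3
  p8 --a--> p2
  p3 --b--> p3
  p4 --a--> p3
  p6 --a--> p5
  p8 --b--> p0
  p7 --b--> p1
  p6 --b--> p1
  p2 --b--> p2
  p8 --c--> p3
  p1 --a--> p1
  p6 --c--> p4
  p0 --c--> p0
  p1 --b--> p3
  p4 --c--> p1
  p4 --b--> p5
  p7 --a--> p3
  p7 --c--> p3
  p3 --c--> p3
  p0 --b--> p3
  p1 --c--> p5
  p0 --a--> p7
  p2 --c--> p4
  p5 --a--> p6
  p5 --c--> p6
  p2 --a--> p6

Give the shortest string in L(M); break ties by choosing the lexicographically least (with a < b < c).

abc

A breadth-first search from p0 reaches an accepting state first via the path p0 → p7 → p1 → p5 on input abc.
No string of length < 3 is accepted (BFS exhausts all shorter strings without reaching an accepting state), and abc is the lexicographically least accepting string of length 3.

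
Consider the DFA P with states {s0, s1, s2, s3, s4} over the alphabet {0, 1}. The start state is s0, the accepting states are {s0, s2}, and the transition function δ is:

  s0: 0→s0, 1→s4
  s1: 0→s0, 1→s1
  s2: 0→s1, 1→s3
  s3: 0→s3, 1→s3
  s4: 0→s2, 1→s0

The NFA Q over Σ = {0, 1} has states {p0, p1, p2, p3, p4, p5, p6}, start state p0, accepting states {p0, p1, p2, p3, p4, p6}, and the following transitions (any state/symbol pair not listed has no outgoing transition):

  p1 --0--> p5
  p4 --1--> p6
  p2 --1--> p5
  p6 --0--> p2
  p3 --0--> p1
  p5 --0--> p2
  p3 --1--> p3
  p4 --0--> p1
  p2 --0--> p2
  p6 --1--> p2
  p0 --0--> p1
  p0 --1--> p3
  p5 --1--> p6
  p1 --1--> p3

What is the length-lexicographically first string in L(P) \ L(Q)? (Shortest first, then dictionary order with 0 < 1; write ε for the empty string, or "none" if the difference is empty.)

The string 00 is accepted by P but not by Q.
No shorter string lies in the difference, and 00 is the lexicographically first length-2 string in L(P) \ L(Q).

00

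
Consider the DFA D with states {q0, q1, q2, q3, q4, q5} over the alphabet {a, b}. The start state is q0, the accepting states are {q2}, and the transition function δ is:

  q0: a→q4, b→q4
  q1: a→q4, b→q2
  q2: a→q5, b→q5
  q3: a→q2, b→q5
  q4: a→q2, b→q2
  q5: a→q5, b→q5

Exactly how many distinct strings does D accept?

4

The useful subgraph on states {q0, q2, q4} is acyclic, so L(D) is finite; the longest accepting path visits 3 useful states, giving maximum string length 2.
Counting accepting paths from q0 by length: 4 of length 2. Total 4.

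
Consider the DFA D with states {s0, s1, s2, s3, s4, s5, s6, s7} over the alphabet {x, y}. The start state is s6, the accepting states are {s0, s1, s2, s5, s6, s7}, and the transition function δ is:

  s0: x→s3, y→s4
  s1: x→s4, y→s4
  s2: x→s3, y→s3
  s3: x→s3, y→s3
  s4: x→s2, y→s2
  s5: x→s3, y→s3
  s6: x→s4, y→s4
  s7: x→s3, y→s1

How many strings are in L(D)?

5

The useful subgraph on states {s2, s4, s6} is acyclic, so L(D) is finite; the longest accepting path visits 3 useful states, giving maximum string length 2.
Counting accepting paths from s6 by length: 1 of length 0, 4 of length 2. Total 5.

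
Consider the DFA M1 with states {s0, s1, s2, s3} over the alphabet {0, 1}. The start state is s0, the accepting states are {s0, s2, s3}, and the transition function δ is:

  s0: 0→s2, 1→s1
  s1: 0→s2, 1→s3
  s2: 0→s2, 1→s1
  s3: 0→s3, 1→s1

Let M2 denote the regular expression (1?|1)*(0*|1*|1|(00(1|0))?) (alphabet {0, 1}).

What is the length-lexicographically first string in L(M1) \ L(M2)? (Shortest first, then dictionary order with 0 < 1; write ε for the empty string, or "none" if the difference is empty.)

The string 010 is accepted by M1 but not by M2.
No shorter string lies in the difference, and 010 is the lexicographically first length-3 string in L(M1) \ L(M2).

010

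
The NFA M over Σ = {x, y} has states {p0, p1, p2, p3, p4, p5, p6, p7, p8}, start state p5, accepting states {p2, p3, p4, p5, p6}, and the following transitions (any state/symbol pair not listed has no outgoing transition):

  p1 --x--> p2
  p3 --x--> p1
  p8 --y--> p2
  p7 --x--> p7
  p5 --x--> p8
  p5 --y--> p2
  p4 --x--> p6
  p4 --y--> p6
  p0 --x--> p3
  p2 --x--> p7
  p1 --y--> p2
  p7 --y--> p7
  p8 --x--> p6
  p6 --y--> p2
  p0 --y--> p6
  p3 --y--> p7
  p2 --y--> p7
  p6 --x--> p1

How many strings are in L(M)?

The useful subgraph on states {p1, p2, p5, p6, p8} is acyclic, so L(M) is finite; the longest accepting path visits 5 useful states, giving maximum string length 4.
Counting accepting paths from p5 by length: 1 of length 0, 1 of length 1, 2 of length 2, 1 of length 3, 2 of length 4. Total 7.

7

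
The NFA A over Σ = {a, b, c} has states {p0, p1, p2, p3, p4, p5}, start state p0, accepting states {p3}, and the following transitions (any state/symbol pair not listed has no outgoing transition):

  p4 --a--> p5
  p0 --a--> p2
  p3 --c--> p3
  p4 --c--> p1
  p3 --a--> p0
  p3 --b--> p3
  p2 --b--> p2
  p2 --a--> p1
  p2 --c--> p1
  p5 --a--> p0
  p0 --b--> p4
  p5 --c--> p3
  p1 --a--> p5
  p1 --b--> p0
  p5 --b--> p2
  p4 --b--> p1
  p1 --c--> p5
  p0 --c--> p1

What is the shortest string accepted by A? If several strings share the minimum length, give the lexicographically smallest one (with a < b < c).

bac

A breadth-first search from p0 reaches an accepting state first via the path p0 → p4 → p5 → p3 on input bac.
No string of length < 3 is accepted (BFS exhausts all shorter strings without reaching an accepting state), and bac is the lexicographically least accepting string of length 3.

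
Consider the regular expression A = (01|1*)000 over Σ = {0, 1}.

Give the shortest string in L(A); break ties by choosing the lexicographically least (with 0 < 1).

000

By inspection of the expression, no string of length less than 3 matches, and 000 is the lexicographically first match of length 3.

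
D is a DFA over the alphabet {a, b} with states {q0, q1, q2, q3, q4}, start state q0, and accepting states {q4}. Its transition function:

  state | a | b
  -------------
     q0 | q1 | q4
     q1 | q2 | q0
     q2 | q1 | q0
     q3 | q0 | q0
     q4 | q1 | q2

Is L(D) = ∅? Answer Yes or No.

The string b is accepted: the run q0 → q4 ends in the accepting state q4.
Since at least one string is accepted, L(D) is not empty.

No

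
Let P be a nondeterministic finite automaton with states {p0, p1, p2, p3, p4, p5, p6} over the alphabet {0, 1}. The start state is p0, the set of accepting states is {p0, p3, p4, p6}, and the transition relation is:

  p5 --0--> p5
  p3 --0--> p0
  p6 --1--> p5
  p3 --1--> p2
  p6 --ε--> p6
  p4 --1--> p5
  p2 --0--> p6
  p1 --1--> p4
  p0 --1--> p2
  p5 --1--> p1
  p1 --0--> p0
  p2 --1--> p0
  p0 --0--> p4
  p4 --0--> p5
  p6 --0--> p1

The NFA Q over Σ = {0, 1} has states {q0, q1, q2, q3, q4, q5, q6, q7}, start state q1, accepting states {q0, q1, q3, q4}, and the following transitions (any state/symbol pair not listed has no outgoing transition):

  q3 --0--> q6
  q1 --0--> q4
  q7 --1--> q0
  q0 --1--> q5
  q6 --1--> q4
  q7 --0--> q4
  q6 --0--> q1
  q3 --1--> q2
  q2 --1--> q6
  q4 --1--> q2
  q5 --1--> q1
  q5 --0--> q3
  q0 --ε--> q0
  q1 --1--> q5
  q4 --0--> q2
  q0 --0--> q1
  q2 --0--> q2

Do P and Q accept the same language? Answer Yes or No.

Yes

Exploring the product automaton P × Q from the start pair (p0, q1), following both machines on each input symbol, reaches 6 state pairs: (p0, q1), (p4, q4), (p2, q5), (p5, q2), (p6, q3), (p1, q6).
P accepts in {p0, p3, p4, p6} and Q accepts in {q0, q1, q3, q4}. In every reachable pair the two components are either both accepting — (p0, q1), (p4, q4), (p6, q3) — or both non-accepting, so no string is accepted by exactly one of the machines: L(P) \ L(Q) and L(Q) \ L(P) are both empty.
Hence every string is accepted by P iff it is accepted by Q, and the two languages coincide.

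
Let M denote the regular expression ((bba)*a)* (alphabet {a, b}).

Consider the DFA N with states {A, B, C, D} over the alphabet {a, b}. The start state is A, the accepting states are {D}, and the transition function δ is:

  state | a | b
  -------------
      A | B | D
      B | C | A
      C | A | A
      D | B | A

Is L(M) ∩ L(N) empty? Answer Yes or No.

Converting the expression M to a DFA (subset construction, then merging equivalent states) gives the minimal DFA with states {m0, m1, m2, m3, m4}, start state m0, accepting states {m0} and transitions m0: a→m0, b→m1; m1: a→m2, b→m3; m2: a→m2, b→m2; m3: a→m4, b→m2; m4: a→m0, b→m1.
Exploring the product automaton M × N from the start pair (m0, A), following both machines on each input symbol, reaches 12 state pairs: (m0, A), (m0, B), (m1, D), (m0, C), (m1, A), (m2, B), (m3, A), (m3, D), (m2, C), (m2, A), (m4, B), (m2, D).
M accepts in {m0} and N accepts in {D}; no reachable pair has both components accepting, so no string drives both machines to acceptance simultaneously and L(M) ∩ L(N) = ∅.
So no string is accepted by both, and the intersection is empty.

Yes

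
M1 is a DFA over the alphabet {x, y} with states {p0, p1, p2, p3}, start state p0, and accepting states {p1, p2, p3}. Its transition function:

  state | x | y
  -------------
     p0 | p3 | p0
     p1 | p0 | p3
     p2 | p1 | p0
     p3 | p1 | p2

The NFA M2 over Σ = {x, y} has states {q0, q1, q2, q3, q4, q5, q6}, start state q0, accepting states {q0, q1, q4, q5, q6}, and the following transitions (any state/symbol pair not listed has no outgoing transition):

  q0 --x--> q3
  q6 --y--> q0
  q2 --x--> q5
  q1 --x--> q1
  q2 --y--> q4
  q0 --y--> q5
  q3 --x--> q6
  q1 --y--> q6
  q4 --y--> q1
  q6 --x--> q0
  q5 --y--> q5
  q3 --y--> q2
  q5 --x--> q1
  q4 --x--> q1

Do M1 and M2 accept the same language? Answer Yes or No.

No

The string x is accepted by M1 but rejected by M2.
So L(M1) ≠ L(M2).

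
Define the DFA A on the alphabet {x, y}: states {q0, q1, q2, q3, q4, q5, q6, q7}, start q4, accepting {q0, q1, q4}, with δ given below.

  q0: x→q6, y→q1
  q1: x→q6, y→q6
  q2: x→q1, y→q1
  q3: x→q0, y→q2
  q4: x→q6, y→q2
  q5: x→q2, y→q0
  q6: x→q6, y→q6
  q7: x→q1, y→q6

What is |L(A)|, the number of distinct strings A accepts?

The useful subgraph on states {q1, q2, q4} is acyclic, so L(A) is finite; the longest accepting path visits 3 useful states, giving maximum string length 2.
Counting accepting paths from q4 by length: 1 of length 0, 2 of length 2. Total 3.

3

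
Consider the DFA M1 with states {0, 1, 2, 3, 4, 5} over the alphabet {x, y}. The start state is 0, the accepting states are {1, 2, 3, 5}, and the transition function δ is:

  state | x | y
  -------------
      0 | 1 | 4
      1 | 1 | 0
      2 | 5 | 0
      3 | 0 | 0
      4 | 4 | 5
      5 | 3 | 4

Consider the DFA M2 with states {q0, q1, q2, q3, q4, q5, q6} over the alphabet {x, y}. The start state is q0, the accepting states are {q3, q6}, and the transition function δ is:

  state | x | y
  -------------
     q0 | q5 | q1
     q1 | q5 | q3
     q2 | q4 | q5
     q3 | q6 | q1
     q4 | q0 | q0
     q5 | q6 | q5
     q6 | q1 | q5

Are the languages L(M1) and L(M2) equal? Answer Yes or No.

The string x is accepted by M1 but rejected by M2.
So L(M1) ≠ L(M2).

No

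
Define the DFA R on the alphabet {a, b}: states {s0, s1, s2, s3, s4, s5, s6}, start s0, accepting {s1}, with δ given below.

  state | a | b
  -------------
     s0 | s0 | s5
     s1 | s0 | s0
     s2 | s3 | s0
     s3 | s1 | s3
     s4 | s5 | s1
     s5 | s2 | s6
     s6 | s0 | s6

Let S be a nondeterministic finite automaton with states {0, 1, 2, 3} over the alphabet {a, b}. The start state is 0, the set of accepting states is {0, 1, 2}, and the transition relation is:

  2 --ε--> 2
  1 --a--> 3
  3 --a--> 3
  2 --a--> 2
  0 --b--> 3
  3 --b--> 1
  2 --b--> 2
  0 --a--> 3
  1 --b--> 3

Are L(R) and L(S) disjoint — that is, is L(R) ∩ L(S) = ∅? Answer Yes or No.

Exploring the product automaton R × S from the start pair (s0, 0), following both machines on each input symbol, reaches 11 state pairs: (s0, 0), (s0, 3), (s5, 3), (s5, 1), (s2, 3), (s6, 1), (s6, 3), (s3, 3), (s0, 1), (s1, 3), (s3, 1).
R accepts in {s1} and S accepts in {0, 1, 2}; no reachable pair has both components accepting, so no string drives both machines to acceptance simultaneously and L(R) ∩ L(S) = ∅.
So no string is accepted by both, and the intersection is empty.

Yes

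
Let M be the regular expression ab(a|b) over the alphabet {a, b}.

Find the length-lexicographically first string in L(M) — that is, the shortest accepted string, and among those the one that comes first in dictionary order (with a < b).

aba

By inspection of the expression, no string of length less than 3 matches, and aba is the lexicographically first match of length 3.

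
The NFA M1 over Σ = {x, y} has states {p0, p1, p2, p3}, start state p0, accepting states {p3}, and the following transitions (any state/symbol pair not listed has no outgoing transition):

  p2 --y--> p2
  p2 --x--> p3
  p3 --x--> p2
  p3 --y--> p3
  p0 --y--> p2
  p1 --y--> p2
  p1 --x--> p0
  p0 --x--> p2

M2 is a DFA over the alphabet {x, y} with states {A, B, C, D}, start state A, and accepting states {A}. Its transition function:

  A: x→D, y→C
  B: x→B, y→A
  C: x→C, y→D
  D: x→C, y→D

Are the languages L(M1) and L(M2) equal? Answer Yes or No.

No

The string xx is accepted by M1 but rejected by M2.
So L(M1) ≠ L(M2).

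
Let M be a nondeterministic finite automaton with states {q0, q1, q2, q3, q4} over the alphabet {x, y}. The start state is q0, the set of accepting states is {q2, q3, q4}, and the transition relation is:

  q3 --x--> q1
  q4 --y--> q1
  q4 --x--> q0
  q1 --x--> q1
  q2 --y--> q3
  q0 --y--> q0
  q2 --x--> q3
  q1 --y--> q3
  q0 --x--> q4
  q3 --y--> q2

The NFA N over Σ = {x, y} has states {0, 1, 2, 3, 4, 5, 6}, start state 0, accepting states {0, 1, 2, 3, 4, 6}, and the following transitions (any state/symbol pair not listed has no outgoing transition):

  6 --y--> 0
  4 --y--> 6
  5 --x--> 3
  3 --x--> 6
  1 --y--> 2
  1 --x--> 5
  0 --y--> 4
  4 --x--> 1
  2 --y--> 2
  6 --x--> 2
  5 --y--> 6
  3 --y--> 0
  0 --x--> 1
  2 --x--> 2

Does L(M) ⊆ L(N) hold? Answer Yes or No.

Yes

Exploring the product automaton M × N from the start pair (q0, 0), following both machines on each input symbol, reaches 23 state pairs: (q0, 0), (q4, 1), (q0, 4), (q0, 5), (q1, 2), (q0, 6), (q4, 3), (q3, 2), (q4, 2), (q1, 0), (q2, 2), (q0, 2), (q1, 1), (q3, 4), (q1, 5), (q2, 6), (q1, 3), (q3, 6), (q3, 0), (q1, 6), (q2, 0), (q2, 4), (q3, 1).
M accepts in {q2, q3, q4} and N accepts in {0, 1, 2, 3, 4, 6}. The reachable pairs whose M-component is accepting are (q4, 1), (q4, 3), (q3, 2), (q4, 2), (q2, 2), (q3, 4), (q2, 6), (q3, 6), (q3, 0), (q2, 0), (q2, 4), (q3, 1); in each of them the N-component is accepting too, so the product for L(M) \ L(N) (M-component accepting, N-component rejecting) has no reachable accepting pair and the difference is empty.
Hence every string in L(M) is also in L(N).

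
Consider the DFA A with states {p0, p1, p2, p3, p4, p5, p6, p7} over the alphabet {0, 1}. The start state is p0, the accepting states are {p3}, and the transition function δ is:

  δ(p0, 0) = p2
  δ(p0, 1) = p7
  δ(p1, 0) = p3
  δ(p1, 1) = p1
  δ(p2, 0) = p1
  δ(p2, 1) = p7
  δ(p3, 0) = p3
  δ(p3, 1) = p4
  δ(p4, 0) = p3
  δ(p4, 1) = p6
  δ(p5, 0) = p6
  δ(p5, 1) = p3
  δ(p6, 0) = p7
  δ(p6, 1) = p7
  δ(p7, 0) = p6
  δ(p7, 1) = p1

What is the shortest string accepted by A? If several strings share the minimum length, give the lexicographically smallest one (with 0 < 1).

A breadth-first search from p0 reaches an accepting state first via the path p0 → p2 → p1 → p3 on input 000.
No string of length < 3 is accepted (BFS exhausts all shorter strings without reaching an accepting state), and 000 is the lexicographically least accepting string of length 3.

000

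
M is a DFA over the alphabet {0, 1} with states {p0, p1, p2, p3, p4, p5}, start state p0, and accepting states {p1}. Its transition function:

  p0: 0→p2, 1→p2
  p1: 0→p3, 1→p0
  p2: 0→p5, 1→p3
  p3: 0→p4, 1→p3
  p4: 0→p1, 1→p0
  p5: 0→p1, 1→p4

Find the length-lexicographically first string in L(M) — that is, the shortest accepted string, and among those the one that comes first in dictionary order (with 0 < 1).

000

A breadth-first search from p0 reaches an accepting state first via the path p0 → p2 → p5 → p1 on input 000.
No string of length < 3 is accepted (BFS exhausts all shorter strings without reaching an accepting state), and 000 is the lexicographically least accepting string of length 3.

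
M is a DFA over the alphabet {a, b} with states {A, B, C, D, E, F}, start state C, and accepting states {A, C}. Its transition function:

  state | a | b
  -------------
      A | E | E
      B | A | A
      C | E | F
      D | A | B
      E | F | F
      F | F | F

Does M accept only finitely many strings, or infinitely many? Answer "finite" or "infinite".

finite

The useful states (reachable from C and able to reach an accepting state) are {C}.
Restricted to these states the transition graph has no cycle, so every accepting path has bounded length and L is finite.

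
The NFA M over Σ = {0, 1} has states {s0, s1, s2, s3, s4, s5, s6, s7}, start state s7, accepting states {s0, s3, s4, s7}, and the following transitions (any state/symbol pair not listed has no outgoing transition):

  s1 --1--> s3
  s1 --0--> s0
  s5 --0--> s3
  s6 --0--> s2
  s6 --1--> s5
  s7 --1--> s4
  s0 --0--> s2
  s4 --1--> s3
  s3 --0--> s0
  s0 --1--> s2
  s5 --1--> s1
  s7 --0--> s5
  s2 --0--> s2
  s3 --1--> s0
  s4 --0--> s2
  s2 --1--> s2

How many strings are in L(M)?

The useful subgraph on states {s0, s1, s3, s4, s5, s7} is acyclic, so L(M) is finite; the longest accepting path visits 5 useful states, giving maximum string length 4.
Counting accepting paths from s7 by length: 1 of length 0, 1 of length 1, 2 of length 2, 6 of length 3, 2 of length 4. Total 12.

12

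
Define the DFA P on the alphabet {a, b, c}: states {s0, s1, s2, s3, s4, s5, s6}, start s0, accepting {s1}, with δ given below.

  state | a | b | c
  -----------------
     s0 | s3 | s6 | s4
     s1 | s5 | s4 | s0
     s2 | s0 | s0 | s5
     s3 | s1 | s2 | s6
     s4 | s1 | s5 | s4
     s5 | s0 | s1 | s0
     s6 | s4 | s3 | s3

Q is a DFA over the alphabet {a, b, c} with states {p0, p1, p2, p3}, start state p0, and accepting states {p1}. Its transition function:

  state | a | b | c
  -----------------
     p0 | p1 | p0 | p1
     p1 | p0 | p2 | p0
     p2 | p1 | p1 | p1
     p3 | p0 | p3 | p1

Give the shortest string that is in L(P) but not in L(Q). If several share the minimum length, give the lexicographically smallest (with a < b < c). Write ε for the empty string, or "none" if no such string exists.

aa

The string aa is accepted by P but not by Q.
No shorter string lies in the difference, and aa is the lexicographically first length-2 string in L(P) \ L(Q).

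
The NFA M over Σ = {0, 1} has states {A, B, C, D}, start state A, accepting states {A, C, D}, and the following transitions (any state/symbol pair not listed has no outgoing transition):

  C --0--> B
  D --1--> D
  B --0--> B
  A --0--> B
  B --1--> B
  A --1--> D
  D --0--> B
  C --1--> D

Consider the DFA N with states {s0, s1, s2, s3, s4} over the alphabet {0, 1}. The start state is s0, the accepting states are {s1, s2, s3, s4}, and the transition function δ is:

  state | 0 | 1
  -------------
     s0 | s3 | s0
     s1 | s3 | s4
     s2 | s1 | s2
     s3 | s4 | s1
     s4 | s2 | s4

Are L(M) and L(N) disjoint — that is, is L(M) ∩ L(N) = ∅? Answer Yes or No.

Exploring the product automaton M × N from the start pair (A, s0), following both machines on each input symbol, reaches 6 state pairs: (A, s0), (B, s3), (D, s0), (B, s4), (B, s1), (B, s2).
M accepts in {A, C, D} and N accepts in {s1, s2, s3, s4}; no reachable pair has both components accepting, so no string drives both machines to acceptance simultaneously and L(M) ∩ L(N) = ∅.
So no string is accepted by both, and the intersection is empty.

Yes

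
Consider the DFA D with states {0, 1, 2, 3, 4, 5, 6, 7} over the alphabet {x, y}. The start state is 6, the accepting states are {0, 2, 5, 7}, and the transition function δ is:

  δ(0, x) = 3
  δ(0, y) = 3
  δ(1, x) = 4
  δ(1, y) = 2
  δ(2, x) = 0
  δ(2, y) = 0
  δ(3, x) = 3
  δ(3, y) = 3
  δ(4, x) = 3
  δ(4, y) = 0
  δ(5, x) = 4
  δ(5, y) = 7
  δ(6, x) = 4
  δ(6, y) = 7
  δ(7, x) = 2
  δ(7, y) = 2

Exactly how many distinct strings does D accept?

8

The useful subgraph on states {0, 2, 4, 6, 7} is acyclic, so L(D) is finite; the longest accepting path visits 4 useful states, giving maximum string length 3.
Counting accepting paths from 6 by length: 1 of length 1, 3 of length 2, 4 of length 3. Total 8.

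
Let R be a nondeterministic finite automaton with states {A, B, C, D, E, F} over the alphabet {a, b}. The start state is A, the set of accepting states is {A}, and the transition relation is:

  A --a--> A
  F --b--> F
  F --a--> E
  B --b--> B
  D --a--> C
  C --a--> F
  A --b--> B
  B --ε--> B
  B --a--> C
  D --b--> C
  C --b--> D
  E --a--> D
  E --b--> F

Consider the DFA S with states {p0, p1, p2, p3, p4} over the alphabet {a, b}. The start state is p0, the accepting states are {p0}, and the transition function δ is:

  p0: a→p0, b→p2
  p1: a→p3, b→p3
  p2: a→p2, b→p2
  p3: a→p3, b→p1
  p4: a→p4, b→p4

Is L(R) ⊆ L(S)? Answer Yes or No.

Yes

Exploring the product automaton R × S from the start pair (A, p0), following both machines on each input symbol, reaches 6 state pairs: (A, p0), (B, p2), (C, p2), (F, p2), (D, p2), (E, p2).
R accepts in {A} and S accepts in {p0}. The reachable pairs whose R-component is accepting are (A, p0); in each of them the S-component is accepting too, so the product for L(R) \ L(S) (R-component accepting, S-component rejecting) has no reachable accepting pair and the difference is empty.
Hence every string in L(R) is also in L(S).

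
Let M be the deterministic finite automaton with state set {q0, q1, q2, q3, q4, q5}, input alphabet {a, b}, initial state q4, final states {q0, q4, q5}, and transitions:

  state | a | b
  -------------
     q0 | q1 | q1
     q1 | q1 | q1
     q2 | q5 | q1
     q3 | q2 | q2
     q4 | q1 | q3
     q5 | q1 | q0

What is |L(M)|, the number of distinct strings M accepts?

5

The useful subgraph on states {q0, q2, q3, q4, q5} is acyclic, so L(M) is finite; the longest accepting path visits 5 useful states, giving maximum string length 4.
Counting accepting paths from q4 by length: 1 of length 0, 2 of length 3, 2 of length 4. Total 5.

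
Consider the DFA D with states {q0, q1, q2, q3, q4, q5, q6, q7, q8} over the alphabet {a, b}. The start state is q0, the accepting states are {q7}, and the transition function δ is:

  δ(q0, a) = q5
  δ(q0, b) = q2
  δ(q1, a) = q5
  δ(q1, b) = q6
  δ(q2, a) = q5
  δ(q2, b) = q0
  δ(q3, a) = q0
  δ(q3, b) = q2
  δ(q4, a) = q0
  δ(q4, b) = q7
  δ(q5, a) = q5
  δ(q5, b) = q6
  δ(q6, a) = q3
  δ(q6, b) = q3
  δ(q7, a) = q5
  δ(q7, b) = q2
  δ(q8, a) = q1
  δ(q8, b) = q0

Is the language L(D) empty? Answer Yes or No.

The states reachable from the start state are {q0, q2, q3, q5, q6}.
None of the accepting states {q7} is reachable, so no string is accepted and L(D) = ∅.

Yes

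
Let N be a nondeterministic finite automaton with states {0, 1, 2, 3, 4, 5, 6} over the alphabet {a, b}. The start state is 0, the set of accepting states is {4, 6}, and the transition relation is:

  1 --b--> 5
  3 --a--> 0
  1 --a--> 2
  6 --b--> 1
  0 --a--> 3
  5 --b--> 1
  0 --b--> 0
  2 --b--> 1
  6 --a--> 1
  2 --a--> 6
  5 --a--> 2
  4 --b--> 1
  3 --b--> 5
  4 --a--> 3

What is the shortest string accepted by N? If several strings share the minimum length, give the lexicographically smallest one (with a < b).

A breadth-first search from 0 reaches an accepting state first via the path 0 → 3 → 5 → 2 → 6 on input abaa.
No string of length < 4 is accepted (BFS exhausts all shorter strings without reaching an accepting state), and abaa is the lexicographically least accepting string of length 4.

abaa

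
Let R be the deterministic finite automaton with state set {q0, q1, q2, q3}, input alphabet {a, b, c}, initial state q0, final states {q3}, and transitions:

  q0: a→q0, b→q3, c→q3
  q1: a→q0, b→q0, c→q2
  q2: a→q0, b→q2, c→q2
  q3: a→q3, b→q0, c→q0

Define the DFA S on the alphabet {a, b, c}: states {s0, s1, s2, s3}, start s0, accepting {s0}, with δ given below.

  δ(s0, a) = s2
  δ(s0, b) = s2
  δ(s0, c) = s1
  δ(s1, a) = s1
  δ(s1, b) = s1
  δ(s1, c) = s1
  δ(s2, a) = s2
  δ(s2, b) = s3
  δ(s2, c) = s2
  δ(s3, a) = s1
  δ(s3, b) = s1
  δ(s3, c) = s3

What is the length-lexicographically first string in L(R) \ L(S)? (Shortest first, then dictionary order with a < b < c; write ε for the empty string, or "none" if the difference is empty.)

The string b is accepted by R but not by S.
No shorter string lies in the difference, and b is the lexicographically first length-1 string in L(R) \ L(S).

b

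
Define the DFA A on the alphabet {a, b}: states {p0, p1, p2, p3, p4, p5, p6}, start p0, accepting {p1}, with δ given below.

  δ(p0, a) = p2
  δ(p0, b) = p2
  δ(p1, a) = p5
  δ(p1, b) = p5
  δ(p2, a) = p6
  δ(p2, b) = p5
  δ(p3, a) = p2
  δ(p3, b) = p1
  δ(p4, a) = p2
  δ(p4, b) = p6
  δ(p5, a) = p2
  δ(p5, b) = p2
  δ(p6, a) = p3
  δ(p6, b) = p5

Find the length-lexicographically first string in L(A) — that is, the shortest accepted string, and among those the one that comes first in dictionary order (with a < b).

aaab

A breadth-first search from p0 reaches an accepting state first via the path p0 → p2 → p6 → p3 → p1 on input aaab.
No string of length < 4 is accepted (BFS exhausts all shorter strings without reaching an accepting state), and aaab is the lexicographically least accepting string of length 4.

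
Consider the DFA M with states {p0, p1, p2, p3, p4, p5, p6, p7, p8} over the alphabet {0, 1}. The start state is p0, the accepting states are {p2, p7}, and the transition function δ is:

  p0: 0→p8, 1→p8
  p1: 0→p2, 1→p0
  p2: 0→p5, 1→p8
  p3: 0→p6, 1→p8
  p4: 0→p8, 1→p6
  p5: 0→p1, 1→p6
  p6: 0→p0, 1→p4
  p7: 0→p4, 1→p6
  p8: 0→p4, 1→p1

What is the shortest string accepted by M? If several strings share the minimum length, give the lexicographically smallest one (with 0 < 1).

010

A breadth-first search from p0 reaches an accepting state first via the path p0 → p8 → p1 → p2 on input 010.
No string of length < 3 is accepted (BFS exhausts all shorter strings without reaching an accepting state), and 010 is the lexicographically least accepting string of length 3.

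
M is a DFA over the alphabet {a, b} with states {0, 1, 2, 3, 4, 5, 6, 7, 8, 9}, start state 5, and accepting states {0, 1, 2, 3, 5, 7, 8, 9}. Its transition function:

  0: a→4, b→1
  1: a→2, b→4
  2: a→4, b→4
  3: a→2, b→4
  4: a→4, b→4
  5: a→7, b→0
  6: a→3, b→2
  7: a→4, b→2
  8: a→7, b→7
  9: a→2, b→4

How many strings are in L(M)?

6

The useful subgraph on states {0, 1, 2, 5, 7} is acyclic, so L(M) is finite; the longest accepting path visits 4 useful states, giving maximum string length 3.
Counting accepting paths from 5 by length: 1 of length 0, 2 of length 1, 2 of length 2, 1 of length 3. Total 6.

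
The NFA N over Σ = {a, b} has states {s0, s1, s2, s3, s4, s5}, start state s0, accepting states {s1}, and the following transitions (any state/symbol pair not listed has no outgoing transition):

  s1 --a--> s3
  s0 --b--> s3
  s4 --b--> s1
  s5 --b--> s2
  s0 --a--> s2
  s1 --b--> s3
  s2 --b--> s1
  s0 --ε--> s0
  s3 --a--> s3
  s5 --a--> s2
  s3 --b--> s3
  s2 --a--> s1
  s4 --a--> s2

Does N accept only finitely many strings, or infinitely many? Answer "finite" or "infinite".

finite

The useful states (reachable from s0 and able to reach an accepting state) are {s0, s1, s2}.
Restricted to these states the transition graph has no cycle, so every accepting path has bounded length and L is finite.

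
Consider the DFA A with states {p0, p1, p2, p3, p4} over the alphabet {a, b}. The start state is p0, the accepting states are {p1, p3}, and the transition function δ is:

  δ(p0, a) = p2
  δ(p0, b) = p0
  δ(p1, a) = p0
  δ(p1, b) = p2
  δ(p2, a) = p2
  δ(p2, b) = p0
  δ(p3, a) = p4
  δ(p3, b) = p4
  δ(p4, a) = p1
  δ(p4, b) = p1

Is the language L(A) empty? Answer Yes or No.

Yes

The states reachable from the start state are {p0, p2}.
None of the accepting states {p1, p3} is reachable, so no string is accepted and L(A) = ∅.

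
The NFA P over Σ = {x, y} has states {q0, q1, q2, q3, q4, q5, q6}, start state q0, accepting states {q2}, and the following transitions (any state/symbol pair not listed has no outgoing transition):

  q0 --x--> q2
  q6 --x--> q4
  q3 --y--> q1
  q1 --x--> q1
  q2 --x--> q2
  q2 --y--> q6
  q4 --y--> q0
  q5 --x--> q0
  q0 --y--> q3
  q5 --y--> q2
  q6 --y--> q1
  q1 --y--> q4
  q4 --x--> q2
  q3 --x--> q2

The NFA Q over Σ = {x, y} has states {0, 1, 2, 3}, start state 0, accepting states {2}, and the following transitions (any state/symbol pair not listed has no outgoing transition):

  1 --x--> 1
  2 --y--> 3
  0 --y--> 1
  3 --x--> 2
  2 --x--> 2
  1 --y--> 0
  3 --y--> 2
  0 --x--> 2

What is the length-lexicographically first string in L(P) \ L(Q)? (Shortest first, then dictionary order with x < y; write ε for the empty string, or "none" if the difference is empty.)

yx

The string yx is accepted by P but not by Q.
No shorter string lies in the difference, and yx is the lexicographically first length-2 string in L(P) \ L(Q).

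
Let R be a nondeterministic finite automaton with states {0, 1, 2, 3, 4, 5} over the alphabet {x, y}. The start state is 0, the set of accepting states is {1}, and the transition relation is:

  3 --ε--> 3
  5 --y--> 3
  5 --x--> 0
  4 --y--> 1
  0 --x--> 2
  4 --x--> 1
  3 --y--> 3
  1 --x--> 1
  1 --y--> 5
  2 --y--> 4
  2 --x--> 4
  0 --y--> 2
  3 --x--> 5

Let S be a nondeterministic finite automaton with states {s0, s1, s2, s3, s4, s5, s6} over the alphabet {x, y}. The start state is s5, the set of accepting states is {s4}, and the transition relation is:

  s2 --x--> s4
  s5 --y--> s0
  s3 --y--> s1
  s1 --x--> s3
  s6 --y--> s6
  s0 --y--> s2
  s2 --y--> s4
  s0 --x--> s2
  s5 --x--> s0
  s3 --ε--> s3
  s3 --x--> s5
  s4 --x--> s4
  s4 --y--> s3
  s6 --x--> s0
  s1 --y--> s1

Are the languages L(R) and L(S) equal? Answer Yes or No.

Exploring the product automaton R × S from the start pair (0, s5), following both machines on each input symbol, reaches 6 state pairs: (0, s5), (2, s0), (4, s2), (1, s4), (5, s3), (3, s1).
R accepts in {1} and S accepts in {s4}. In every reachable pair the two components are either both accepting — (1, s4) — or both non-accepting, so no string is accepted by exactly one of the machines: L(R) \ L(S) and L(S) \ L(R) are both empty.
Hence every string is accepted by R iff it is accepted by S, and the two languages coincide.

Yes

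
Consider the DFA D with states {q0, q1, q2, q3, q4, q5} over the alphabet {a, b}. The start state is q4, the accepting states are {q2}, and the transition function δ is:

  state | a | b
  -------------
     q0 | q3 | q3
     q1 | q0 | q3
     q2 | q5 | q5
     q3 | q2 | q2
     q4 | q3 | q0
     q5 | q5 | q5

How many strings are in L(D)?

6

The useful subgraph on states {q0, q2, q3, q4} is acyclic, so L(D) is finite; the longest accepting path visits 4 useful states, giving maximum string length 3.
Counting accepting paths from q4 by length: 2 of length 2, 4 of length 3. Total 6.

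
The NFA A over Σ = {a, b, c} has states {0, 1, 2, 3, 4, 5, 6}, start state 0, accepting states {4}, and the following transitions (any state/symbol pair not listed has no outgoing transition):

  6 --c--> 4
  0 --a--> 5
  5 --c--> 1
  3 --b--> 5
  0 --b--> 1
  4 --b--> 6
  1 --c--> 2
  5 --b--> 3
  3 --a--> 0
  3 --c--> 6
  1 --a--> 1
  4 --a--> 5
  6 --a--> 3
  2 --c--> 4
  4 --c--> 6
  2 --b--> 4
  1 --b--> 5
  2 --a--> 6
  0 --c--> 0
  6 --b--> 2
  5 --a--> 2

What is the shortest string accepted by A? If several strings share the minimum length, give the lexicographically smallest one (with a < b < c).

aab

A breadth-first search from 0 reaches an accepting state first via the path 0 → 5 → 2 → 4 on input aab.
No string of length < 3 is accepted (BFS exhausts all shorter strings without reaching an accepting state), and aab is the lexicographically least accepting string of length 3.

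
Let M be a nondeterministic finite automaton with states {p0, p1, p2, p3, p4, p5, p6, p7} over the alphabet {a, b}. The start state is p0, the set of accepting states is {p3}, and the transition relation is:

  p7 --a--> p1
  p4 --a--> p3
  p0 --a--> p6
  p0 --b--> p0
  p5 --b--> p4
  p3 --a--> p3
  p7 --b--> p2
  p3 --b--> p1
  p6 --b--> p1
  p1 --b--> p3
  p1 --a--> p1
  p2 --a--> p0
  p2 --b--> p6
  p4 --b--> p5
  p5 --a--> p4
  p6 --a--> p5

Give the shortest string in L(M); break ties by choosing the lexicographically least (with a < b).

abb

A breadth-first search from p0 reaches an accepting state first via the path p0 → p6 → p1 → p3 on input abb.
No string of length < 3 is accepted (BFS exhausts all shorter strings without reaching an accepting state), and abb is the lexicographically least accepting string of length 3.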